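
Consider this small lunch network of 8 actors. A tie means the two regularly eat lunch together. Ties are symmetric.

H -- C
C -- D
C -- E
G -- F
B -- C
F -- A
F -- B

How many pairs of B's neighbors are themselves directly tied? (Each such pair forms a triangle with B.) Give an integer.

B's neighbors are C and F, but none of them are tied to each other, so no triangle contains B.

0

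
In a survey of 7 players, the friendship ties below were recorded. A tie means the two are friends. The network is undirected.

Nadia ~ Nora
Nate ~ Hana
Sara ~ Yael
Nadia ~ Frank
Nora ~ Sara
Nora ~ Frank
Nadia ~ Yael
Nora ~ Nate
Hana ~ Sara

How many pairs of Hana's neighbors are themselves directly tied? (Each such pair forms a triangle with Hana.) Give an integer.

Hana's neighbors are Nate and Sara, but none of them are tied to each other, so no triangle contains Hana.

0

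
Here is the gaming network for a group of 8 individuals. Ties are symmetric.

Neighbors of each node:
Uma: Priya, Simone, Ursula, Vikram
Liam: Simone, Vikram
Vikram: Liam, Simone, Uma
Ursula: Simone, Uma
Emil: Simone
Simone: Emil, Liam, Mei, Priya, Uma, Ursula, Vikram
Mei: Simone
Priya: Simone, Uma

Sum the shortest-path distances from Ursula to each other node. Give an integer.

12

Distances from Ursula: Emil:2, Liam:2, Mei:2, Priya:2, Simone:1, Uma:1, Vikram:2.
Sum = 2 + 2 + 2 + 2 + 1 + 1 + 2 = 12.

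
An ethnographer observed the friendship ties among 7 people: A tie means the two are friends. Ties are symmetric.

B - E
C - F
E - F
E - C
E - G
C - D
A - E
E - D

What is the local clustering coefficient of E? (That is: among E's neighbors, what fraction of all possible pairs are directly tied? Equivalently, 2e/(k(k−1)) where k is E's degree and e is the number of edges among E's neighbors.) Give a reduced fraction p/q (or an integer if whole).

E's neighbors: A, B, C, D, F, and G (k = 6).
Possible neighbor pairs: C(6,2) = 15. Edges among them: C–D, C–F → e = 2.
Clustering(E) = 2/15.

2/15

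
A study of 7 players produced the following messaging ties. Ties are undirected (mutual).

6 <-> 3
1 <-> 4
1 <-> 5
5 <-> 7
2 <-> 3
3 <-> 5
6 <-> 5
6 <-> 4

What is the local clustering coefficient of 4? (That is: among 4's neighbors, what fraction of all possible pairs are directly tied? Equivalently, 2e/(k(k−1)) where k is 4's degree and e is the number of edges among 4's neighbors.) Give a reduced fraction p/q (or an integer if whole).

0

4's neighbors: 1 and 6 (k = 2).
Possible neighbor pairs: C(2,2) = 1. Edges among them: none → e = 0.
Clustering(4) = 0/1.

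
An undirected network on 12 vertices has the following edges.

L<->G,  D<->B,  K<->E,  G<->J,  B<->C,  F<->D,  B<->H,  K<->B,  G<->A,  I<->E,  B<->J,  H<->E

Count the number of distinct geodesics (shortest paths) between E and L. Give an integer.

The shortest distance is 5. The length-5 paths are: E–H–B–J–G–L; E–K–B–J–G–L.
That gives 2 distinct shortest paths.

2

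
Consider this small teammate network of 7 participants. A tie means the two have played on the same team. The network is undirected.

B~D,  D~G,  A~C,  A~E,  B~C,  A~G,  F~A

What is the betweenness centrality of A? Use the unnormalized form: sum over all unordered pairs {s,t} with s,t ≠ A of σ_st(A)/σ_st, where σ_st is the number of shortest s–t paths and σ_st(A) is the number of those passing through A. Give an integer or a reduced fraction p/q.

Pairs whose geodesics pass through A — C–E: 1; C–G: 1; C–F: 1; E–G: 1; E–B: 1; E–D: 1; E–F: 1; G–F: 1; B–F: 1; D–F: 1.
All other pairs contribute 0.
Summing the contributions gives betweenness(A) = 10.

10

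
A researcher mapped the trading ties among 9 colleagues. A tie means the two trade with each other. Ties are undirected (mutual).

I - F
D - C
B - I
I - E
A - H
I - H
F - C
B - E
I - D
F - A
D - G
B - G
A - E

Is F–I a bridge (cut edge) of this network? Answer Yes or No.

Even without that edge, F still reaches I via F – A – E – I, so the network stays connected. Not a bridge.

No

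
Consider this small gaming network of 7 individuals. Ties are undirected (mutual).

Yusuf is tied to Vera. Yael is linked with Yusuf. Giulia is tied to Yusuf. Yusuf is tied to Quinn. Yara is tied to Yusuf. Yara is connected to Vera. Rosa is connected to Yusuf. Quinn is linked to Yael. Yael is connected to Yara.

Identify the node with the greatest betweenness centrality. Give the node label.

Unnormalized betweenness of each node: Giulia:0, Quinn:0, Rosa:0, Vera:0, Yael:1/2, Yara:1/2, Yusuf:11.
Yusuf has the largest value, 11, making it the main broker — the node through which the most shortest paths run.

Yusuf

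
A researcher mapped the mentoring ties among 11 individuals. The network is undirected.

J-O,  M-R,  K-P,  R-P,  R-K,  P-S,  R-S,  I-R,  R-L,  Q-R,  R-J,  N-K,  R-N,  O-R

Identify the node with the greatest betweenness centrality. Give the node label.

Unnormalized betweenness of each node: I:0, J:0, K:1/2, L:0, M:0, N:0, O:0, P:1/2, Q:0, R:40, S:0.
R has the largest value, 40, making it the main broker — the node through which the most shortest paths run.

R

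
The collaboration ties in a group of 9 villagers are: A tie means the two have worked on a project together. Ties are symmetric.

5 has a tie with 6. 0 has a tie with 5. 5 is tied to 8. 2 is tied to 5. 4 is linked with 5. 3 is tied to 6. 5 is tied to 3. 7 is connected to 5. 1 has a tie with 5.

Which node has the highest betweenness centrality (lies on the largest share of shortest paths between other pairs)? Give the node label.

5

Unnormalized betweenness of each node: 0:0, 1:0, 2:0, 3:0, 4:0, 5:27, 6:0, 7:0, 8:0.
5 has the largest value, 27, making it the main broker — the node through which the most shortest paths run.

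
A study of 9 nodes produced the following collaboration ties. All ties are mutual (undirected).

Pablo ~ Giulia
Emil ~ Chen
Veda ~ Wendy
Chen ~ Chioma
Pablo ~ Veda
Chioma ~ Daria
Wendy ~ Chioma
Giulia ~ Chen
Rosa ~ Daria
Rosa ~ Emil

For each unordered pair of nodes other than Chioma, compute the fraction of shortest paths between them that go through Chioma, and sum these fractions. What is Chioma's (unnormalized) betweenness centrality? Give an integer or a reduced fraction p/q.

Pairs whose geodesics pass through Chioma — Giulia–Daria: 1; Giulia–Wendy: 1/2; Chen–Daria: 1; Chen–Wendy: 1; Chen–Veda: 1/2; Emil–Wendy: 1; Emil–Veda: 1/2; Rosa–Wendy: 1; Rosa–Veda: 1; Daria–Wendy: 1; Daria–Veda: 1; Daria–Pablo: 2/2.
All other pairs contribute 0.
Summing the contributions gives betweenness(Chioma) = 21/2.

21/2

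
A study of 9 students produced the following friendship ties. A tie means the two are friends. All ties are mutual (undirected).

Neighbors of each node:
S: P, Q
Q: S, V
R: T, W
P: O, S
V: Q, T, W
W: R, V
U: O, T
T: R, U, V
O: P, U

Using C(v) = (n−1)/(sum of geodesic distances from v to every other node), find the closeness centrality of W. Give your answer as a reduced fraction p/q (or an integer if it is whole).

Distances from W: O:4, P:4, Q:2, R:1, S:3, T:2, U:3, V:1. Sum = 20.
n = 9, so closeness = 8/20 = 2/5.

2/5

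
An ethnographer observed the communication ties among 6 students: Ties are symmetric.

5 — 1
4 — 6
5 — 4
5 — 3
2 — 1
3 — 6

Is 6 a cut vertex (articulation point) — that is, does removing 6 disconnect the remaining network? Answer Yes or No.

Even without 6, every remaining node can still reach every other (the residual graph is connected), so 6 is not a cut vertex.

No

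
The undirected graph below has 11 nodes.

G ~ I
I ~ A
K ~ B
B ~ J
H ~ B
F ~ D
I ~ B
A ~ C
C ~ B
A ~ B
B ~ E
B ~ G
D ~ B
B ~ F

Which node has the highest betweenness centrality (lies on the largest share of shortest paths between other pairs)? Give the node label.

Unnormalized betweenness of each node: A:1/2, B:40, C:0, D:0, E:0, F:0, G:0, H:0, I:1/2, J:0, K:0.
B has the largest value, 40, making it the main broker — the node through which the most shortest paths run.

B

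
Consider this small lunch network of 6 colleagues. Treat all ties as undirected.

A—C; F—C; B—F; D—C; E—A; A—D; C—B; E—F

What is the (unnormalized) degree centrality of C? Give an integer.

4

C is directly tied to A, B, D, and F. That is 4 neighbors, so the degree of C is 4.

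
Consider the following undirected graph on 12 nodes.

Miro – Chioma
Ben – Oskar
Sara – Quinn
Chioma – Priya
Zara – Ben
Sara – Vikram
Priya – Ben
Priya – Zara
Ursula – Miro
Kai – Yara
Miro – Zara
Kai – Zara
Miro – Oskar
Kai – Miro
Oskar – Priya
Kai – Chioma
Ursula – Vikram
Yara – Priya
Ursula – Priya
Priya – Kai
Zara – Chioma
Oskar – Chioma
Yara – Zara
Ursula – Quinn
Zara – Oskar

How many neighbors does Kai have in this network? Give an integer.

5

Kai is directly tied to Chioma, Miro, Priya, Yara, and Zara. That is 5 neighbors, so the degree of Kai is 5.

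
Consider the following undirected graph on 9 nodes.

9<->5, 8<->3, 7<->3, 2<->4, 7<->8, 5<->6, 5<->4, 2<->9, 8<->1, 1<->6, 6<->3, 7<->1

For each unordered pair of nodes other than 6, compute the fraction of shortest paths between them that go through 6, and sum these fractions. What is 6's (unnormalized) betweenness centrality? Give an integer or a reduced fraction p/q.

49/3

Pairs whose geodesics pass through 6 — 9–8: 2/2; 9–1: 1; 9–3: 1; 9–7: 2/2; 5–8: 2/2; 5–1: 1; 5–3: 1; 5–7: 2/2; 2–8: 4/4; 2–1: 2/2; 2–3: 2/2; 2–7: 4/4; 4–8: 2/2; 4–1: 1 … (+3 more pairs).
All other pairs contribute 0.
Summing the contributions gives betweenness(6) = 49/3.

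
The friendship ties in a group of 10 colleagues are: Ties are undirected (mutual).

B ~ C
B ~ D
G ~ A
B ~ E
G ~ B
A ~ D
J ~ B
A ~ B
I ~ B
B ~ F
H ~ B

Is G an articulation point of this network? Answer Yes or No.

No

Even without G, every remaining node can still reach every other (the residual graph is connected), so G is not a cut vertex.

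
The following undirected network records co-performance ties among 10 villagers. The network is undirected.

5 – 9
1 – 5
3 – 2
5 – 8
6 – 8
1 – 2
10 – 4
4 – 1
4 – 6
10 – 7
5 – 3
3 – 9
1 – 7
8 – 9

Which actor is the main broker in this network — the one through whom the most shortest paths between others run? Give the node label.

1

Unnormalized betweenness of each node: 1:15, 2:2, 3:13/6, 4:23/3, 5:53/6, 6:17/6, 7:7/3, 8:23/6, 9:4/3, 10:1.
1 has the largest value, 15, making it the main broker — the node through which the most shortest paths run.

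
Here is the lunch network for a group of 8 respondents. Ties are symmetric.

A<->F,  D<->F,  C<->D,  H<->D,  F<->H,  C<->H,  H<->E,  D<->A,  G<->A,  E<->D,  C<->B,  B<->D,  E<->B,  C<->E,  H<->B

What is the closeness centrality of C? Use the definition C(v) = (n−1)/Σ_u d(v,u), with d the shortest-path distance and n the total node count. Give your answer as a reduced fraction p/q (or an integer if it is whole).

7/11

Distances from C: A:2, B:1, D:1, E:1, F:2, G:3, H:1. Sum = 11.
n = 8, so closeness = 7/11.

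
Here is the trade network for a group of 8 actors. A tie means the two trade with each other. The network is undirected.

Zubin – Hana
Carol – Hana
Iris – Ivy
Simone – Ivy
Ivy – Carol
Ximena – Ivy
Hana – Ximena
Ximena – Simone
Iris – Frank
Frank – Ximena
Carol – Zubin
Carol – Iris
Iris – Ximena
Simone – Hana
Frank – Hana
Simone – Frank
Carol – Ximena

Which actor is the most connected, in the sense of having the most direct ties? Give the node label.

Degrees — Carol:5, Frank:4, Hana:5, Iris:4, Ivy:4, Simone:4, Ximena:6, Zubin:2.
The maximum is 6, attained only by Ximena.

Ximena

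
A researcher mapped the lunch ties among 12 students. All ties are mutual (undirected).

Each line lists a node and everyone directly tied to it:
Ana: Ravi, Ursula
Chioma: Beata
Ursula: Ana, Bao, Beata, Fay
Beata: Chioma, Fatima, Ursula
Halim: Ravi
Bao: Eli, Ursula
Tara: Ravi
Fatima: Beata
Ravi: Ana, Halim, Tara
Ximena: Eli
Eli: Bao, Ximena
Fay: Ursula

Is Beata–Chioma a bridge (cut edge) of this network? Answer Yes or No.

Without the Beata–Chioma edge there is no alternate route between Beata and Chioma, so the network disconnects. It is a bridge.

Yes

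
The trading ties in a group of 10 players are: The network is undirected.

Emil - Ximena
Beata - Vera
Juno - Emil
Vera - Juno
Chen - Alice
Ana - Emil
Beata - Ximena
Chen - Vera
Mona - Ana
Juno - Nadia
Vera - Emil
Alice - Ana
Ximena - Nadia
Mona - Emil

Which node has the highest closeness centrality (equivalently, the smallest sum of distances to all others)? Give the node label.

Farness (sum of distances to all others) for each node — Alice:21, Ana:17, Beata:19, Chen:19, Emil:13, Juno:16, Mona:19, Nadia:21, Vera:14, Ximena:17.
The smallest farness is 13, for Emil, so Emil has the highest closeness.

Emil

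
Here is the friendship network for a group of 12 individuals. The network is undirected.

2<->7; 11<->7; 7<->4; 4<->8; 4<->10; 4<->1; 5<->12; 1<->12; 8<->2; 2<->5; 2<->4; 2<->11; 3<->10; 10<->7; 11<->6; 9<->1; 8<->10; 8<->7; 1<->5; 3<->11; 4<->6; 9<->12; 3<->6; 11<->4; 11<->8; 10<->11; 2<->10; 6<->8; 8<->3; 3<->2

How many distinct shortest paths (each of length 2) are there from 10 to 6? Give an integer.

The shortest distance is 2. The length-2 paths are: 10–11–6; 10–3–6; 10–8–6; 10–4–6.
That gives 4 distinct shortest paths.

4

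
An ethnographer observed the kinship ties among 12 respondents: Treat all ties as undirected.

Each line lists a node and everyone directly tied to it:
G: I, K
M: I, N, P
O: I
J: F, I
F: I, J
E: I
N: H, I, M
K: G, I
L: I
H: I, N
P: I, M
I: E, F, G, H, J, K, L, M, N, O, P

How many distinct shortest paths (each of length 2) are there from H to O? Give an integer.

The shortest distance is 2, and the only length-2 path is H–I–O. So there is exactly 1 shortest path.

1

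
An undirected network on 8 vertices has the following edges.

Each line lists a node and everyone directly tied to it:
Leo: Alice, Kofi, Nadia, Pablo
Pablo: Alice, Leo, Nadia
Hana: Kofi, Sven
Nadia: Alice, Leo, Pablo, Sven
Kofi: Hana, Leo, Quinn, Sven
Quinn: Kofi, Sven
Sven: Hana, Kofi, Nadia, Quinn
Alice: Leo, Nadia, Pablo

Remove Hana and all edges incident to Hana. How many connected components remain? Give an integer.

1

Hana's neighbors (Kofi and Sven) remain reachable from one another through other ties, so the rest of the network stays in one piece.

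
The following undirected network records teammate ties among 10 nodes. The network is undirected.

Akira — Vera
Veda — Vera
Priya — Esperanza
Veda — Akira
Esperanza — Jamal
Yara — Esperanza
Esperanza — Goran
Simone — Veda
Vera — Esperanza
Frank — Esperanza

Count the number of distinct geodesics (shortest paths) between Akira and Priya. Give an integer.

1

The shortest distance is 3, and the only length-3 path is Akira–Vera–Esperanza–Priya. So there is exactly 1 shortest path.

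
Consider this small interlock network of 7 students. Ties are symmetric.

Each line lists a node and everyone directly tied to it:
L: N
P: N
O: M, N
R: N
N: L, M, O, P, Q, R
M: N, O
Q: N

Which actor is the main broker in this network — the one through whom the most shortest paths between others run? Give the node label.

Unnormalized betweenness of each node: L:0, M:0, N:14, O:0, P:0, Q:0, R:0.
N has the largest value, 14, making it the main broker — the node through which the most shortest paths run.

N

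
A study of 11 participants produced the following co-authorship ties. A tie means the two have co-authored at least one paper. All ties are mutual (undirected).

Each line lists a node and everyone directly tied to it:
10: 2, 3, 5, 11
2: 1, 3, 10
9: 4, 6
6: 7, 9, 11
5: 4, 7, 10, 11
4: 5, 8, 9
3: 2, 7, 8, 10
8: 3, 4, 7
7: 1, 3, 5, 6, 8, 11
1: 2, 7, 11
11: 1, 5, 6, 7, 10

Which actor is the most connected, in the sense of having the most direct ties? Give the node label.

7

Degrees — 1:3, 2:3, 3:4, 4:3, 5:4, 6:3, 7:6, 8:3, 9:2, 10:4, 11:5.
The maximum is 6, attained only by 7.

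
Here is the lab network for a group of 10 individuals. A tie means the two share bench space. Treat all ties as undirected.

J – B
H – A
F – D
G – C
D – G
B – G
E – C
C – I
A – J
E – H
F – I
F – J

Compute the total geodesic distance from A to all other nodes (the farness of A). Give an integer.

Distances from A: B:2, C:3, D:3, E:2, F:2, G:3, H:1, I:3, J:1.
Sum = 2 + 3 + 3 + 2 + 2 + 3 + 1 + 3 + 1 = 20.

20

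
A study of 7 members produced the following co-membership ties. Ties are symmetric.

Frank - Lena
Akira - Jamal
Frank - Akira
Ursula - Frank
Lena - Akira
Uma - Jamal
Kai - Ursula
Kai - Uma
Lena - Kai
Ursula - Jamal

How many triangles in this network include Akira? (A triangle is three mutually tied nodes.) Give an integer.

Akira's neighbors: Frank, Jamal, and Lena.
Neighbor pairs that are themselves tied: Akira–Frank–Lena. Each forms one triangle with Akira, for 1 in total.

1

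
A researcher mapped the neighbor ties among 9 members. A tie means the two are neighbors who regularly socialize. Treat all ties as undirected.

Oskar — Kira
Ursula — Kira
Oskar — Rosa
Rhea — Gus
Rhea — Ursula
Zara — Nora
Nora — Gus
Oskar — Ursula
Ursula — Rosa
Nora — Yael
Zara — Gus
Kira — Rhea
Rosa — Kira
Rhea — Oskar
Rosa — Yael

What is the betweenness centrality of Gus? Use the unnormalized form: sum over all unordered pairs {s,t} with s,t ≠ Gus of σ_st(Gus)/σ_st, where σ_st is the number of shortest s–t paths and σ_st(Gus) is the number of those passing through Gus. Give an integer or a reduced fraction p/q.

27/4

Pairs whose geodesics pass through Gus — Yael–Rhea: 1/4; Kira–Nora: 1/2; Kira–Zara: 1; Rhea–Nora: 1; Rhea–Zara: 1; Oskar–Nora: 1/2; Oskar–Zara: 1; Ursula–Nora: 1/2; Ursula–Zara: 1.
All other pairs contribute 0.
Summing the contributions gives betweenness(Gus) = 27/4.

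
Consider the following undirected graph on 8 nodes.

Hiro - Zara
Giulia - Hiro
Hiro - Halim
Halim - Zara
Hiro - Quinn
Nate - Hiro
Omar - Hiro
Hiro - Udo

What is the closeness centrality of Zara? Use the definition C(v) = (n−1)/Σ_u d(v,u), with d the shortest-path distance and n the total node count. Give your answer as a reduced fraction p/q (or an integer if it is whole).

Distances from Zara: Giulia:2, Halim:1, Hiro:1, Nate:2, Omar:2, Quinn:2, Udo:2. Sum = 12.
n = 8, so closeness = 7/12.

7/12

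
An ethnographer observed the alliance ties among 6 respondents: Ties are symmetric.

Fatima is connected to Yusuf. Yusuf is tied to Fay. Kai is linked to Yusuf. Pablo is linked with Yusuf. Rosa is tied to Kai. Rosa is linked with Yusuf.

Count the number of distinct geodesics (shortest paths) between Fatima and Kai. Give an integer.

1

The shortest distance is 2, and the only length-2 path is Fatima–Yusuf–Kai. So there is exactly 1 shortest path.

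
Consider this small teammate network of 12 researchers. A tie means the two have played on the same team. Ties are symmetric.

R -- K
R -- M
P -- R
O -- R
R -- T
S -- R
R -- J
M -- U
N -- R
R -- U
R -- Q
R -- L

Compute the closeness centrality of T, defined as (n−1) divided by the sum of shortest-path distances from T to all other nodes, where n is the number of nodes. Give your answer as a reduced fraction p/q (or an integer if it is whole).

11/21

Distances from T: J:2, K:2, L:2, M:2, N:2, O:2, P:2, Q:2, R:1, S:2, U:2. Sum = 21.
n = 12, so closeness = 11/21.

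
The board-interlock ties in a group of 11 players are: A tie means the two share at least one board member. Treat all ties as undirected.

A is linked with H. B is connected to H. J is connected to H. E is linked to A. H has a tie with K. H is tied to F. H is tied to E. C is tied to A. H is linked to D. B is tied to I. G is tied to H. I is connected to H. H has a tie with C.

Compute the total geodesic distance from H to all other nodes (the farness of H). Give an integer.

10

Distances from H: A:1, B:1, C:1, D:1, E:1, F:1, G:1, I:1, J:1, K:1.
Sum = 1 + 1 + 1 + 1 + 1 + 1 + 1 + 1 + 1 + 1 = 10.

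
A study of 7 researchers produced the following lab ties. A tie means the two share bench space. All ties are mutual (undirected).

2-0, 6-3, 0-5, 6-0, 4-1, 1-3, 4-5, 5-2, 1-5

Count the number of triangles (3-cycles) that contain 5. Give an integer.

2

5's neighbors: 0, 1, 2, and 4.
Neighbor pairs that are themselves tied: 5–0–2; 5–1–4. Each forms one triangle with 5, for 2 in total.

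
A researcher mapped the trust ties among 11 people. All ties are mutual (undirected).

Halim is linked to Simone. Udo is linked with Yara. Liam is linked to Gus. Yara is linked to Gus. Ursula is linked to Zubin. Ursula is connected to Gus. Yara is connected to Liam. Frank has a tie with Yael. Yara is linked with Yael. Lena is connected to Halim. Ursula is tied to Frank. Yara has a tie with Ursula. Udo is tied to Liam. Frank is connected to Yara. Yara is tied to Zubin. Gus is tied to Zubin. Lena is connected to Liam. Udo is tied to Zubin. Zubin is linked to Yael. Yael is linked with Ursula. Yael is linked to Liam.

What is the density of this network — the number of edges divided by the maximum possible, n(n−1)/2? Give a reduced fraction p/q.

There are 21 edges and 11 nodes, so the maximum possible is C(11,2) = 55.
Density = 21/55.

21/55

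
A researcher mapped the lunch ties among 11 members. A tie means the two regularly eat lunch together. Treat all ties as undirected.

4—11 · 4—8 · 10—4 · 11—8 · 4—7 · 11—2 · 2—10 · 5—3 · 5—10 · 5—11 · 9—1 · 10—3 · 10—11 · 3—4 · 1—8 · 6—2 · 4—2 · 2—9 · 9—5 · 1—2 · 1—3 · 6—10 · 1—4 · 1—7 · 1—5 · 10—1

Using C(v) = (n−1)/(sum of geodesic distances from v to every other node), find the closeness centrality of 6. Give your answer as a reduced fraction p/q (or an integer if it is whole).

Distances from 6: 1:2, 2:1, 3:2, 4:2, 5:2, 7:3, 8:3, 9:2, 10:1, 11:2. Sum = 20.
n = 11, so closeness = 10/20 = 1/2.

1/2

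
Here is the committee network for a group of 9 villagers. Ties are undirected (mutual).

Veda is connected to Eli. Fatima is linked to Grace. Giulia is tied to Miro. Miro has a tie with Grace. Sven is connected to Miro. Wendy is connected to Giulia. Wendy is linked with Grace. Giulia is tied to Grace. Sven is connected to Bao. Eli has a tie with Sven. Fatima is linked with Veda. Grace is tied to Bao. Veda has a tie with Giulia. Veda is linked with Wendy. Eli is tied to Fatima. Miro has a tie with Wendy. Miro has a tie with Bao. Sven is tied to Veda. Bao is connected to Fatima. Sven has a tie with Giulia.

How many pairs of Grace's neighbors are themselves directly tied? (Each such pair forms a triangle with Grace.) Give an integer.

5

Grace's neighbors: Bao, Fatima, Giulia, Miro, and Wendy.
Neighbor pairs that are themselves tied: Grace–Bao–Fatima; Grace–Bao–Miro; Grace–Giulia–Miro; Grace–Giulia–Wendy; Grace–Miro–Wendy. Each forms one triangle with Grace, for 5 in total.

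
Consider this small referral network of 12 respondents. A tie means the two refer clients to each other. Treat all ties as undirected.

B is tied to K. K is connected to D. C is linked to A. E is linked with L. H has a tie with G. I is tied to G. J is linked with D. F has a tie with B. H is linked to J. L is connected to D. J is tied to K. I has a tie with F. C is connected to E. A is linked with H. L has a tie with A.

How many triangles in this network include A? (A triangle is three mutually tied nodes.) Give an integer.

A's neighbors are C, H, and L, but none of them are tied to each other, so no triangle contains A.

0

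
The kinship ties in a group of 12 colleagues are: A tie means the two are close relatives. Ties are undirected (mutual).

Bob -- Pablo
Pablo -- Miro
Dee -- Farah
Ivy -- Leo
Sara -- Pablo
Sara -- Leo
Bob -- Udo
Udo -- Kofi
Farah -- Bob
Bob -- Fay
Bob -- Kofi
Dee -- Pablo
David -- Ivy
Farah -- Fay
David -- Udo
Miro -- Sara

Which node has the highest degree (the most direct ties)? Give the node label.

Degrees — Bob:5, David:2, Dee:2, Farah:3, Fay:2, Ivy:2, Kofi:2, Leo:2, Miro:2, Pablo:4, Sara:3, Udo:3.
The maximum is 5, attained only by Bob.

Bob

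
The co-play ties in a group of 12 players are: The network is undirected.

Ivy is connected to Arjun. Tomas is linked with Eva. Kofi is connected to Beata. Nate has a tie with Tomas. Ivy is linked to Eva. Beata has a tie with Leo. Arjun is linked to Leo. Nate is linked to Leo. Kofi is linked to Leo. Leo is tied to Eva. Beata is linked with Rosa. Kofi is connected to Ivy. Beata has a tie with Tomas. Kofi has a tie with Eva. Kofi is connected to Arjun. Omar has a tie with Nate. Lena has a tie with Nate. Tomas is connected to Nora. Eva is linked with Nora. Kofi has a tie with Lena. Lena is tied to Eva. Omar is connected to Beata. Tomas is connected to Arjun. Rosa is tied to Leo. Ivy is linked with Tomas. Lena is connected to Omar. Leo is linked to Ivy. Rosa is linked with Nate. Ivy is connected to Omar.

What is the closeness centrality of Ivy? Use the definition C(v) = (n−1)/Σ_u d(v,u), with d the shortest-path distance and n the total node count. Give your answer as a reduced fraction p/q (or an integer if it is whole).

Distances from Ivy: Arjun:1, Beata:2, Eva:1, Kofi:1, Lena:2, Leo:1, Nate:2, Nora:2, Omar:1, Rosa:2, Tomas:1. Sum = 16.
n = 12, so closeness = 11/16.

11/16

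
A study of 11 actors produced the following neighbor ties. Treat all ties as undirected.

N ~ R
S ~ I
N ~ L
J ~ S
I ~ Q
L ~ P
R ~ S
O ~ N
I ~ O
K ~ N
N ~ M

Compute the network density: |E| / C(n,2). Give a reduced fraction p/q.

There are 11 edges and 11 nodes, so the maximum possible is C(11,2) = 55.
Density = 11/55 = 1/5.

1/5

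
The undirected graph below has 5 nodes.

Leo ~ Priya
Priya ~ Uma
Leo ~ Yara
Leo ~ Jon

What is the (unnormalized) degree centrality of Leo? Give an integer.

Leo is directly tied to Jon, Priya, and Yara. That is 3 neighbors, so the degree of Leo is 3.

3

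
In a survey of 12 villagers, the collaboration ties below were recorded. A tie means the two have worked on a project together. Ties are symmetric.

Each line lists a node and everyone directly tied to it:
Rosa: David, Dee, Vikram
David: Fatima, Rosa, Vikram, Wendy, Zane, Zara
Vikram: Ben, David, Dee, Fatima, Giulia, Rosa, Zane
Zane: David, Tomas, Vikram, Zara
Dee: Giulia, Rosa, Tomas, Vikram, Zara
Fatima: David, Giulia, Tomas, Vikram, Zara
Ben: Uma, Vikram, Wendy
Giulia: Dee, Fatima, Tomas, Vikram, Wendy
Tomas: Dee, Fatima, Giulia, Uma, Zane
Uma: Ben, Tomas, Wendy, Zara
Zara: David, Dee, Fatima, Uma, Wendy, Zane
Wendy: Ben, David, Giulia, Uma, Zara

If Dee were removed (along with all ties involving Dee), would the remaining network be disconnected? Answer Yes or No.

No

Even without Dee, every remaining node can still reach every other (the residual graph is connected), so Dee is not a cut vertex.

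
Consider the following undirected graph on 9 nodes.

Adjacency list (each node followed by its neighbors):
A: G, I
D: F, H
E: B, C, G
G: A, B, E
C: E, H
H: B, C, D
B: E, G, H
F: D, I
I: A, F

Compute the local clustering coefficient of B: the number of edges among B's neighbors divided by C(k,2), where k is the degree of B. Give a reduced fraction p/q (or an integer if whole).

B's neighbors: E, G, and H (k = 3).
Possible neighbor pairs: C(3,2) = 3. Edges among them: E–G → e = 1.
Clustering(B) = 1/3.

1/3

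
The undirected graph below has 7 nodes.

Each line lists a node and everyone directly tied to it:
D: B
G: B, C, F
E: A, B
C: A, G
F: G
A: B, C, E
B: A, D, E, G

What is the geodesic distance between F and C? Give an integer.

One shortest route is F – G – C, which uses 2 edges, and F and C are not directly tied, so nothing shorter exists. So d(F,C) = 2.

2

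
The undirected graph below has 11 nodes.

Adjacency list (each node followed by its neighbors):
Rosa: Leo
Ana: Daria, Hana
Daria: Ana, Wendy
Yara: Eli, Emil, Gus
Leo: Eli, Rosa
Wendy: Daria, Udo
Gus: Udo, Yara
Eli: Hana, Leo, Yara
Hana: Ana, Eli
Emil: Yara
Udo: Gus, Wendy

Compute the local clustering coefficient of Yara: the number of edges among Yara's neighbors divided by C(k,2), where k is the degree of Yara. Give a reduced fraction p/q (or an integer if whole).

Yara's neighbors: Eli, Emil, and Gus (k = 3).
Possible neighbor pairs: C(3,2) = 3. Edges among them: none → e = 0.
Clustering(Yara) = 0/3 = 0.

0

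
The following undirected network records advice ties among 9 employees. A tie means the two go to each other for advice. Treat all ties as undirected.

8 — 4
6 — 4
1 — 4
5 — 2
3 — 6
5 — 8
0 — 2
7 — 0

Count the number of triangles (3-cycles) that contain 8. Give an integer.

0

8's neighbors are 4 and 5, but none of them are tied to each other, so no triangle contains 8.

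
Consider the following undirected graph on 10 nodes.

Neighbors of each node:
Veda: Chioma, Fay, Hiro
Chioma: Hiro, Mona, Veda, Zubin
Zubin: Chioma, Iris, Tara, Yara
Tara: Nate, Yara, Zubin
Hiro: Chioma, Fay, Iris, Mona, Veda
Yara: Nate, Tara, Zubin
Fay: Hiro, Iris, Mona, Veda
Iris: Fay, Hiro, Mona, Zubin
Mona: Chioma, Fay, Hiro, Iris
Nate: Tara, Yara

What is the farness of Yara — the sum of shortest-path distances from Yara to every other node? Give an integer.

19

Distances from Yara: Chioma:2, Fay:3, Hiro:3, Iris:2, Mona:3, Nate:1, Tara:1, Veda:3, Zubin:1.
Sum = 2 + 3 + 3 + 2 + 3 + 1 + 1 + 3 + 1 = 19.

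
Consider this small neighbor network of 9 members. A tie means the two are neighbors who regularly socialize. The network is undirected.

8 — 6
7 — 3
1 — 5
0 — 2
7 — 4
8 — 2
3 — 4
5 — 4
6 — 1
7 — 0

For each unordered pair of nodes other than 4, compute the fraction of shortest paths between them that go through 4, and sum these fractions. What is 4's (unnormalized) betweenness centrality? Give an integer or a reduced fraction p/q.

15/2

Pairs whose geodesics pass through 4 — 3–6: 1; 3–1: 1; 3–5: 1; 7–6: 1/2; 7–1: 1; 7–5: 1; 0–1: 1/2; 0–5: 1; 2–5: 1/2.
All other pairs contribute 0.
Summing the contributions gives betweenness(4) = 15/2.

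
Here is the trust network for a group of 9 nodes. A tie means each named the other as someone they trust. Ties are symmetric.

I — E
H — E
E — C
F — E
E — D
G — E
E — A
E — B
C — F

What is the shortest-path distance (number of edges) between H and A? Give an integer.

One shortest route is H – E – A, which uses 2 edges, and H and A are not directly tied, so nothing shorter exists. So d(H,A) = 2.

2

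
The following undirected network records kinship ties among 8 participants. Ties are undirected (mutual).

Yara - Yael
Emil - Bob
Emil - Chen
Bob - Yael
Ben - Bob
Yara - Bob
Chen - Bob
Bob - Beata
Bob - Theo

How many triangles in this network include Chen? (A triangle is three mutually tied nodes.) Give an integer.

Chen's neighbors: Bob and Emil.
Neighbor pairs that are themselves tied: Chen–Bob–Emil. Each forms one triangle with Chen, for 1 in total.

1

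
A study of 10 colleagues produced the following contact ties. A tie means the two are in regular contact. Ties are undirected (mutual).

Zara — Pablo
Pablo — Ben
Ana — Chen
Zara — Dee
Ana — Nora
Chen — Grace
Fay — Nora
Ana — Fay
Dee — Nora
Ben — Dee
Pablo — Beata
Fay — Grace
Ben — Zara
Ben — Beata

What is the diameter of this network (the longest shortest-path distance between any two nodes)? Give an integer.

5

Eccentricity of each node (its greatest distance to any other): Ana:4, Beata:5, Ben:4, Chen:5, Dee:3, Fay:4, Grace:5, Nora:3, Pablo:5, Zara:4.
The maximum eccentricity is 5, realized for instance by the pair Pablo–Grace via Pablo – Zara – Dee – Nora – Fay – Grace. So the diameter is 5.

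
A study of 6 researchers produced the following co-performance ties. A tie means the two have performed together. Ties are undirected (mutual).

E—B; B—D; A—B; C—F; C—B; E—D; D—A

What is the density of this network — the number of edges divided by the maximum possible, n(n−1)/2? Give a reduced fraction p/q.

7/15

There are 7 edges and 6 nodes, so the maximum possible is C(6,2) = 15.
Density = 7/15.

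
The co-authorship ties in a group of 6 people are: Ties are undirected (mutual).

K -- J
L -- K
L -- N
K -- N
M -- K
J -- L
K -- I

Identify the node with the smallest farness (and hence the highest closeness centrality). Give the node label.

K

Farness (sum of distances to all others) for each node — I:9, J:8, K:5, L:7, M:9, N:8.
The smallest farness is 5, for K, so K has the highest closeness.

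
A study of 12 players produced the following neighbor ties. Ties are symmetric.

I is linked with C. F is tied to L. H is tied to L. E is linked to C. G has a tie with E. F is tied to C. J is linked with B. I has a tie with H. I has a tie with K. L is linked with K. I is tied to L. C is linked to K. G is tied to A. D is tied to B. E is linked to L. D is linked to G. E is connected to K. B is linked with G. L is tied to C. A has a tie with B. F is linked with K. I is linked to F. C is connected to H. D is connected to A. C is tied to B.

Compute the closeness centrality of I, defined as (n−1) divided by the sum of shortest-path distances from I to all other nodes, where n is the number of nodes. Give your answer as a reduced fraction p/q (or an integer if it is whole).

Distances from I: A:3, B:2, C:1, D:3, E:2, F:1, G:3, H:1, J:3, K:1, L:1. Sum = 21.
n = 12, so closeness = 11/21.

11/21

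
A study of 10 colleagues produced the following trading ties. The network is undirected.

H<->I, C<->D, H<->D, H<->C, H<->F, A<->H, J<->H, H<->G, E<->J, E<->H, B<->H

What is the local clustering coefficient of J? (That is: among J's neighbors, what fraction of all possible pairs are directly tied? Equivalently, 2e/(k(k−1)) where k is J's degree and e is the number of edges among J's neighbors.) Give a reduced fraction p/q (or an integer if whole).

J's neighbors: E and H (k = 2).
Possible neighbor pairs: C(2,2) = 1. Edges among them: E–H → e = 1.
Clustering(J) = 1/1.

1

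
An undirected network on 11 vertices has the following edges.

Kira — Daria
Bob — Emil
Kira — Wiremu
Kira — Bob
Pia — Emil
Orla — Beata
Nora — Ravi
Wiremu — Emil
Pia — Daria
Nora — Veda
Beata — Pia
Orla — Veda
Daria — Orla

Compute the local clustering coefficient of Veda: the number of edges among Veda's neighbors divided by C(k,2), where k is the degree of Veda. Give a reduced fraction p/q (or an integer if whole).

0

Veda's neighbors: Nora and Orla (k = 2).
Possible neighbor pairs: C(2,2) = 1. Edges among them: none → e = 0.
Clustering(Veda) = 0/1.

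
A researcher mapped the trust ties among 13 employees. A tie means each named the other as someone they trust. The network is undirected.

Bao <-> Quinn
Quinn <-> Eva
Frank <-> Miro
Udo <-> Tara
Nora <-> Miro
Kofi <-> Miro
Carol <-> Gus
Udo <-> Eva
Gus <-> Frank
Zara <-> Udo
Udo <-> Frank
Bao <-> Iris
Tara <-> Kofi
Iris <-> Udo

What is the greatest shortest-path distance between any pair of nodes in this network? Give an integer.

5

Eccentricity of each node (its greatest distance to any other): Bao:5, Carol:5, Eva:4, Frank:3, Gus:4, Iris:4, Kofi:4, Miro:4, Nora:5, Quinn:5, Tara:4, Udo:3, Zara:4.
The maximum eccentricity is 5, realized for instance by the pair Carol–Bao via Carol – Gus – Frank – Udo – Iris – Bao. So the diameter is 5.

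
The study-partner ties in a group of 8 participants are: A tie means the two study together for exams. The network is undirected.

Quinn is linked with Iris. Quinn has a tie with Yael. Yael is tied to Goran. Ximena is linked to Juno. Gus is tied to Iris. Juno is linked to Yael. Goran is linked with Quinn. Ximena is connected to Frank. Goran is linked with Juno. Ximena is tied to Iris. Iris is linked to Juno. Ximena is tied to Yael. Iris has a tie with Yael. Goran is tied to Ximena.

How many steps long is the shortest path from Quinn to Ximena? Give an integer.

2

One shortest route is Quinn – Iris – Ximena, which uses 2 edges, and Quinn and Ximena are not directly tied, so nothing shorter exists. So d(Quinn,Ximena) = 2.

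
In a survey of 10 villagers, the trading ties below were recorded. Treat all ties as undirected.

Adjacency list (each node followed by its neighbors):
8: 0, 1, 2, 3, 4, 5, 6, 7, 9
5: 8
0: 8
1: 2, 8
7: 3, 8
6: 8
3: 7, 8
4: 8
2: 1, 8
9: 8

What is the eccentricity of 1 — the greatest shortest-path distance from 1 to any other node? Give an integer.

2

Distances from 1: 0:2, 2:1, 3:2, 4:2, 5:2, 6:2, 7:2, 8:1, 9:2.
The largest is 2 (to 3, 9, 0, 4, 6, 7, and 5), so the eccentricity of 1 is 2.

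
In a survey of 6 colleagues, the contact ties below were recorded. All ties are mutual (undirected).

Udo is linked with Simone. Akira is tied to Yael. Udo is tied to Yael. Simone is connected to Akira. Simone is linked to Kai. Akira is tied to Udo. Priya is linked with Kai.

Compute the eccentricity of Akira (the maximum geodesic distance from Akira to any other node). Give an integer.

3

Distances from Akira: Kai:2, Priya:3, Simone:1, Udo:1, Yael:1.
The largest is 3 (to Priya), so the eccentricity of Akira is 3.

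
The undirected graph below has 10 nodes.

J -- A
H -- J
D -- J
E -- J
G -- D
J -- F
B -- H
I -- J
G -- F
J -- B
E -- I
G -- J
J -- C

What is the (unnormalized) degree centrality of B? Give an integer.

B is directly tied to H and J. That is 2 neighbors, so the degree of B is 2.

2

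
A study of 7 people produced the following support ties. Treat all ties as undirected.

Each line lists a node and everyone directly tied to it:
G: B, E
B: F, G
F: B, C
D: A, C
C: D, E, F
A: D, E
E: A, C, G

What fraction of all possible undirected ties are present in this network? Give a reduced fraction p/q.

8/21

There are 8 edges and 7 nodes, so the maximum possible is C(7,2) = 21.
Density = 8/21.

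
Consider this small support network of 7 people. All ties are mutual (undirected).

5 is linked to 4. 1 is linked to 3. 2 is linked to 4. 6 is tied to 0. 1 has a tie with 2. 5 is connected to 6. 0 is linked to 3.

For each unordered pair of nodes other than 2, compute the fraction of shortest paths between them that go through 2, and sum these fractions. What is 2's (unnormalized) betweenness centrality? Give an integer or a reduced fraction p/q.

3

Pairs whose geodesics pass through 2 — 3–4: 1; 5–1: 1; 4–1: 1.
All other pairs contribute 0.
Summing the contributions gives betweenness(2) = 3.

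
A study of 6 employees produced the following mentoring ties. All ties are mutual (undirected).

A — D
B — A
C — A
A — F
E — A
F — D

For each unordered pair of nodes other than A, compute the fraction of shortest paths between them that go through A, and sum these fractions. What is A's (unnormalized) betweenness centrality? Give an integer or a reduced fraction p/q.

Pairs whose geodesics pass through A — E–B: 1; E–D: 1; E–F: 1; E–C: 1; B–D: 1; B–F: 1; B–C: 1; D–C: 1; F–C: 1.
All other pairs contribute 0.
Summing the contributions gives betweenness(A) = 9.

9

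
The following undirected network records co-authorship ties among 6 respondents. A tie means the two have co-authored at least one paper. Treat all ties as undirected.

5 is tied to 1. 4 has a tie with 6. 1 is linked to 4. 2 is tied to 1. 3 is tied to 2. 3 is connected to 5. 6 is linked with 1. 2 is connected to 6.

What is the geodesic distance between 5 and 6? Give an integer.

2

One shortest route is 5 – 1 – 6, which uses 2 edges, and 5 and 6 are not directly tied, so nothing shorter exists. So d(5,6) = 2.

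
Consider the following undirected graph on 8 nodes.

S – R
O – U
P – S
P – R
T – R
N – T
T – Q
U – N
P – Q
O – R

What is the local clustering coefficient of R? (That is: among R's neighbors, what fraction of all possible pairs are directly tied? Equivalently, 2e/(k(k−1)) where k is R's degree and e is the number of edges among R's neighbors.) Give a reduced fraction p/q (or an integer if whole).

R's neighbors: O, P, S, and T (k = 4).
Possible neighbor pairs: C(4,2) = 6. Edges among them: P–S → e = 1.
Clustering(R) = 1/6.

1/6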